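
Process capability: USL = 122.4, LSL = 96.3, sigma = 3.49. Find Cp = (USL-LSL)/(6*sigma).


Cp = (USL - LSL) / (6 * sigma)
= (122.4 - 96.3) / (6 * 3.49)
= 26.1000 / 20.9400
= 1.2464

1.2464


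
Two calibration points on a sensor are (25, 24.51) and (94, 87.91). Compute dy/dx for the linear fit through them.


slope = (y2 - y1) / (x2 - x1)
= (87.91 - 24.51) / (94 - 25)
= 63.4000 / 69
= 0.9188

0.9188


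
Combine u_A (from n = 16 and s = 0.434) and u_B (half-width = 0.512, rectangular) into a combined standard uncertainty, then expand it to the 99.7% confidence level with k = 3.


u_A = s / sqrt(n) = 0.434 / sqrt(16) = 0.1085
u_B = half_width / sqrt(3) = 0.512 / sqrt(3) = 0.29560334
uc = sqrt(u_A^2 + u_B^2) = sqrt(0.1085^2 + 0.29560334^2) = 0.31488662
U = k * uc = 3 * 0.31488662
U = 0.9447

0.9447


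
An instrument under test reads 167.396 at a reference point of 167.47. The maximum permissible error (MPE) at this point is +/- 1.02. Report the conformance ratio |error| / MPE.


e = indication - reference = 167.396 - 167.47 = -0.0740
|e| = 0.0740
ratio = |e| / MPE = 0.0740 / 1.02
ratio = 0.0725

0.0725


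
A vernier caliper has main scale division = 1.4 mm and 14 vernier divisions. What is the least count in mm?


LC = MSD / n_div
= 1.4 / 14
= 0.1000

0.1000


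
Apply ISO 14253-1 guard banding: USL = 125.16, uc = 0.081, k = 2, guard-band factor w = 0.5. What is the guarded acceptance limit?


U = k * uc = 2 * 0.081 = 0.162
guard band g = w * U = 0.5 * 0.162 = 0.081
AL = USL - g = 125.16 - 0.081
AL = 125.0790

125.0790


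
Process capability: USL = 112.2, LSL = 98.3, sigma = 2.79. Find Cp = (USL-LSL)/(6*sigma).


Cp = (USL - LSL) / (6 * sigma)
= (112.2 - 98.3) / (6 * 2.79)
= 13.9000 / 16.7400
= 0.8303

0.8303


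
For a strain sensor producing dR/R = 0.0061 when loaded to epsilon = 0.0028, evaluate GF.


GF = (dR/R) / epsilon
= 0.0061 / 0.0028
= 2.1786

2.1786


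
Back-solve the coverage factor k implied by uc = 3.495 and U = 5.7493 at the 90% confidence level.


k = U / uc
k = 5.7493 / 3.495
k = 1.645

1.645


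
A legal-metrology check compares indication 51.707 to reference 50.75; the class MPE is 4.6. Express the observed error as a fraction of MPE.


e = indication - reference = 51.707 - 50.75 = 0.9570
|e| = 0.9570
ratio = |e| / MPE = 0.9570 / 4.6
ratio = 0.2080

0.2080


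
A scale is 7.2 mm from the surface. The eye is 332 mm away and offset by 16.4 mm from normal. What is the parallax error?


error = h * offset / d
= 7.2 * 16.4 / 332
= 0.3557

0.3557


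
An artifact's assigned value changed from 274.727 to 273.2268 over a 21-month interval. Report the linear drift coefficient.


rate = (v2 - v1) / months
= (273.2268 - 274.727) / 21
= -1.5002 / 21
= -0.0714

-0.0714


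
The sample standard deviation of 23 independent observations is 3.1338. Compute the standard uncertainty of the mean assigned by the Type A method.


u_A = s / sqrt(n)
u_A = 3.1338 / sqrt(23)
u_A = 3.1338 / 4.7958315
u_A = 0.6534

0.6534


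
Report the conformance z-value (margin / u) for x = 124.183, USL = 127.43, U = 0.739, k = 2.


u = U / k = 0.739 / 2 = 0.3695
margin = |USL - x| = |127.43 - 124.183| = 3.247
z = margin / u = 3.247 / 0.3695
z = 8.7876

8.7876


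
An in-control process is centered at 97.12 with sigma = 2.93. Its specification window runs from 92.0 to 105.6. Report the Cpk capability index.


Cpu = (USL - mean) / (3*sigma) = (105.6 - 97.12) / (3*2.93) = 0.9647
Cpl = (mean - LSL) / (3*sigma) = (97.12 - 92.0) / (3*2.93) = 0.5825
Cpk = min(Cpu, Cpl) = 0.5825

0.5825


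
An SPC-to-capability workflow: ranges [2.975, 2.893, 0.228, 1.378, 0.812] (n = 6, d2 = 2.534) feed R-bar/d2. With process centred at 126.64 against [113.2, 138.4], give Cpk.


R_bar = (2.975 + 2.893 + 0.228 + 1.378 + 0.812) / 5 = 1.6572
sigma = R_bar / d2 = 1.6572 / 2.534 = 0.65398579
Cp = (USL - LSL)/(6*sigma) = (138.4 - 113.2)/(6*0.65398579) = 6.4222
Cpu = (138.4 - 126.64)/(3*0.65398579) = 5.9940
Cpl = (126.64 - 113.2)/(3*0.65398579) = 6.8503
Cpk = min(Cpu, Cpl) = 5.9940

5.9940


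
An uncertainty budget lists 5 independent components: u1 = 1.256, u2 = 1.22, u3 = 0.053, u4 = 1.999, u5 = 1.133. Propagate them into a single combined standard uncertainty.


uc = sqrt(1.256^2 + 1.22^2 + 0.053^2 + 1.999^2 + 1.133^2)
uc = sqrt(8.348435)
uc = 2.8894

2.8894


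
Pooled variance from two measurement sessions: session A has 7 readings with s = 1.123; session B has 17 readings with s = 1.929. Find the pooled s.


s_p = sqrt(((n1-1)*s1^2 + (n2-1)*s2^2) / (n1+n2-2))
numerator = (7-1)*1.123^2 + (17-1)*1.929^2 = 7.566774 + 59.536656 = 67.10343
denominator = 7 + 17 - 2 = 22
s_p^2 = 67.10343 / 22 = 3.0501559
s_p = sqrt(3.0501559) = 1.7465

1.7465


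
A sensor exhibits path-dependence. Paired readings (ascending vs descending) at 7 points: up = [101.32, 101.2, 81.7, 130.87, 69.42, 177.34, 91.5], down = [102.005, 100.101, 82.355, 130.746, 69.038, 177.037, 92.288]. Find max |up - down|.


|101.32 - 102.005| = 0.6850
|101.2 - 100.101| = 1.0990
|81.7 - 82.355| = 0.6550
|130.87 - 130.746| = 0.1240
|69.42 - 69.038| = 0.3820
|177.34 - 177.037| = 0.3030
|91.5 - 92.288| = 0.7880
hysteresis = max(diffs) = 1.0990

1.0990


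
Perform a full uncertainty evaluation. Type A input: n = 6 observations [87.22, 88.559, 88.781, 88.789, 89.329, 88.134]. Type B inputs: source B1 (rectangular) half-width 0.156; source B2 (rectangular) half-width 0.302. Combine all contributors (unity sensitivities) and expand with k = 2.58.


mean = (87.22 + 88.559 + 88.781 + 88.789 + 89.329 + 88.134) / 6 = 88.46866667
s = sqrt(sum((x - mean)^2)/(n-1)) = 0.72383276
u_A = s / sqrt(n) = 0.72383276 / sqrt(6) = 0.29550349
u_B1 = 0.156 / sqrt(3) = 0.090066642
u_B2 = 0.302 / sqrt(3) = 0.17435978
uc = sqrt(0.29550349^2 + 0.090066642^2 + 0.17435978^2) = 0.3547332
U = k * uc = 2.58 * 0.3547332
U = 0.9152

0.9152


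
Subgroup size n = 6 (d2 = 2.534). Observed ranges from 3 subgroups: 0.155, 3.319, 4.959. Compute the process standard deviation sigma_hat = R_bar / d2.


R_bar = (0.155 + 3.319 + 4.959) / 3
R_bar = 8.433 / 3 = 2.811
sigma_hat = R_bar / d2 = 2.811 / 2.534 = 1.1093

1.1093


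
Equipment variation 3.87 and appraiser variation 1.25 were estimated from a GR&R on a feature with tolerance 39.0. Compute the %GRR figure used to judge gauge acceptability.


GRR = sqrt(EV^2 + AV^2) = sqrt(3.87^2 + 1.25^2) = 4.0668661
%GRR = GRR / tol * 100 = 4.0668661 / 39.0 * 100
%GRR = 10.4279

10.4279


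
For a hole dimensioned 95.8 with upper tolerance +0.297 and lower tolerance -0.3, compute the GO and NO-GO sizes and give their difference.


GO = nominal - lower_tol (smallest hole = maximum material condition)
GO = 95.8 - 0.3 = 95.5
NO-GO = nominal + upper_tol (largest hole = least material condition)
NO-GO = 95.8 + 0.297 = 96.097
spread = NO-GO - GO = 96.097 - 95.5 = 0.5970

0.5970


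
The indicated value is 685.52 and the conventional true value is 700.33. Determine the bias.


Systematic error = measured - true
= 685.52 - 700.33
= -14.8100

-14.8100


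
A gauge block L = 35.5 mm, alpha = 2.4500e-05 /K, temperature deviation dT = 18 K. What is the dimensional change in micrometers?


dL = L * alpha * dT
= 35.5 * 2.4500e-05 * 18
= 0.0156555 mm
dL_um = 0.0156555 * 1000 = 15.6555 um

15.6555


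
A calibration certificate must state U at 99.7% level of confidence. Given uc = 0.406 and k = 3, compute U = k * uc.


U = k * uc
U = 3 * 0.406
U = 1.2180

1.2180


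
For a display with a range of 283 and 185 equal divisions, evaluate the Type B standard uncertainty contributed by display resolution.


resolution = range / divisions
resolution = 283 / 185 = 1.5297297
u_res = resolution / (2*sqrt(3))
u_res = 1.5297297 / 3.4641016
u_res = 0.4416

0.4416


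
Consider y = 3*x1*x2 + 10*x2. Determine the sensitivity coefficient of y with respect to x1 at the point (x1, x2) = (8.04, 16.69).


y = 3*x1*x2 + 10*x2
dy/dx1 = 3*x2
Evaluate at x2 = 16.69: c1 = 3 * 16.69
c1 = 50.0700

50.0700


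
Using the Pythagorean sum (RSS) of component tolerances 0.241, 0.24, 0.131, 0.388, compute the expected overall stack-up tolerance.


RSS = sqrt(0.241^2 + 0.24^2 + 0.131^2 + 0.388^2)
= sqrt(0.283386)
= 0.5323

0.5323


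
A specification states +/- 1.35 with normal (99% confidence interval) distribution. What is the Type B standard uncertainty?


u_B = half_width / 2.576
u_B = 1.35 / 2.576
u_B = 0.5241

0.5241


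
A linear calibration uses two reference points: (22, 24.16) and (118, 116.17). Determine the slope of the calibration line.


slope = (y2 - y1) / (x2 - x1)
= (116.17 - 24.16) / (118 - 22)
= 92.0100 / 96
= 0.9584

0.9584


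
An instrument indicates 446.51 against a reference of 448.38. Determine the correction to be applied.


Correction = standard - reading
= 448.38 - 446.51
= 1.8700

1.8700


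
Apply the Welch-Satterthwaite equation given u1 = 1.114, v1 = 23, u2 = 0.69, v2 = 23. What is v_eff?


uc = sqrt(u1^2 + u2^2) = sqrt(1.114^2 + 0.69^2) = 1.3103801
v_eff = uc^4 / (u1^4/v1 + u2^4/v2)
= 1.3103801^4 / (1.114^4/23 + 0.69^4/23)
= 2.9484187 / 0.076814882
v_eff = 38.3834

38.3834


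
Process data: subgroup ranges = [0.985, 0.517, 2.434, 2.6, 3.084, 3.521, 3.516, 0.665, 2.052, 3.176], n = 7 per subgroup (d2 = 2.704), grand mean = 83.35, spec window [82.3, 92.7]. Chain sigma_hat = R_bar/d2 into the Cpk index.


R_bar = (0.985 + 0.517 + 2.434 + 2.6 + 3.084 + 3.521 + 3.516 + 0.665 + 2.052 + 3.176) / 10 = 2.255
sigma = R_bar / d2 = 2.255 / 2.704 = 0.8339497
Cp = (USL - LSL)/(6*sigma) = (92.7 - 82.3)/(6*0.8339497) = 2.0785
Cpu = (92.7 - 83.35)/(3*0.8339497) = 3.7372
Cpl = (83.35 - 82.3)/(3*0.8339497) = 0.4197
Cpk = min(Cpu, Cpl) = 0.4197

0.4197


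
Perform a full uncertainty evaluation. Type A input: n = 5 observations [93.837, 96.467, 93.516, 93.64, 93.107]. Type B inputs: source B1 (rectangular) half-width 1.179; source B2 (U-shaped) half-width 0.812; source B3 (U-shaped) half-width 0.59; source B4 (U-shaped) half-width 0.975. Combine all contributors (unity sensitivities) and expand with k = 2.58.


mean = (93.837 + 96.467 + 93.516 + 93.64 + 93.107) / 5 = 94.1134
s = sqrt(sum((x - mean)^2)/(n-1)) = 1.342541
u_A = s / sqrt(n) = 1.342541 / sqrt(5) = 0.60040259
u_B1 = 1.179 / sqrt(3) = 0.68069597
u_B2 = 0.812 / sqrt(2) = 0.57417071
u_B3 = 0.59 / sqrt(2) = 0.417193
u_B4 = 0.975 / sqrt(2) = 0.68942911
uc = sqrt(0.60040259^2 + 0.68069597^2 + 0.57417071^2 + 0.417193^2 + 0.68942911^2) = 1.342708
U = k * uc = 2.58 * 1.342708
U = 3.4642

3.4642


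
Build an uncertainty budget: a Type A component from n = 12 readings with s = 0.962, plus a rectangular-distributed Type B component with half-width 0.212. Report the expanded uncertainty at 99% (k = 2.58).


u_A = s / sqrt(n) = 0.962 / sqrt(12) = 0.27770548
u_B = half_width / sqrt(3) = 0.212 / sqrt(3) = 0.12239826
uc = sqrt(u_A^2 + u_B^2) = sqrt(0.27770548^2 + 0.12239826^2) = 0.30348257
U = k * uc = 2.58 * 0.30348257
U = 0.7830

0.7830


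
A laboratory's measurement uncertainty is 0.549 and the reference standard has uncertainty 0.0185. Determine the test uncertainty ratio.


TUR = u_lab / u_ref
= 0.549 / 0.0185
= 29.6757

29.6757


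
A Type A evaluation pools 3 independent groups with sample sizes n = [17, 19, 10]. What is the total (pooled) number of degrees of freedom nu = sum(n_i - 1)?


nu = sum_i (n_i - 1)
nu = ((17 - 1) + (19 - 1) + (10 - 1))
nu = 16 + 18 + 9
nu = 43

43


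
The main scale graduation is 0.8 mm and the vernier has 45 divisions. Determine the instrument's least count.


LC = MSD / n_div
= 0.8 / 45
= 0.0178

0.0178


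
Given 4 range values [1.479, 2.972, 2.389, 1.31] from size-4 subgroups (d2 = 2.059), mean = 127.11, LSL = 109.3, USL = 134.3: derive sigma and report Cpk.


R_bar = (1.479 + 2.972 + 2.389 + 1.31) / 4 = 2.0375
sigma = R_bar / d2 = 2.0375 / 2.059 = 0.98955804
Cp = (USL - LSL)/(6*sigma) = (134.3 - 109.3)/(6*0.98955804) = 4.2106
Cpu = (134.3 - 127.11)/(3*0.98955804) = 2.4220
Cpl = (127.11 - 109.3)/(3*0.98955804) = 5.9993
Cpk = min(Cpu, Cpl) = 2.4220

2.4220


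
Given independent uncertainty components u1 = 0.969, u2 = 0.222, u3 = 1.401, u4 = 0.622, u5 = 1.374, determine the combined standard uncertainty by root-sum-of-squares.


uc = sqrt(0.969^2 + 0.222^2 + 1.401^2 + 0.622^2 + 1.374^2)
uc = sqrt(5.225806)
uc = 2.2860

2.2860


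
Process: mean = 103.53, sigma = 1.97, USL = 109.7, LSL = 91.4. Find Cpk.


Cpu = (USL - mean) / (3*sigma) = (109.7 - 103.53) / (3*1.97) = 1.0440
Cpl = (mean - LSL) / (3*sigma) = (103.53 - 91.4) / (3*1.97) = 2.0525
Cpk = min(Cpu, Cpl) = 1.0440

1.0440


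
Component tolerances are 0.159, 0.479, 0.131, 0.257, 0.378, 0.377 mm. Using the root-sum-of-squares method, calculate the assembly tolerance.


RSS = sqrt(0.159^2 + 0.479^2 + 0.131^2 + 0.257^2 + 0.378^2 + 0.377^2)
= sqrt(0.622945)
= 0.7893

0.7893


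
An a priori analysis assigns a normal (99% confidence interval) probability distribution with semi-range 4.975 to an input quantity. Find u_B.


u_B = half_width / 2.576
u_B = 4.975 / 2.576
u_B = 1.9313

1.9313


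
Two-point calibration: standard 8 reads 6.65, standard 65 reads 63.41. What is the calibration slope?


slope = (y2 - y1) / (x2 - x1)
= (63.41 - 6.65) / (65 - 8)
= 56.7600 / 57
= 0.9958

0.9958


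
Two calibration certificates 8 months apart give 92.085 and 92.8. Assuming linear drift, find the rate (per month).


rate = (v2 - v1) / months
= (92.8 - 92.085) / 8
= 0.7150 / 8
= 0.0894

0.0894


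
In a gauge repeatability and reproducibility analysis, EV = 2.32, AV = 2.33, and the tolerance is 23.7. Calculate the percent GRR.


GRR = sqrt(EV^2 + AV^2) = sqrt(2.32^2 + 2.33^2) = 3.2880541
%GRR = GRR / tol * 100 = 3.2880541 / 23.7 * 100
%GRR = 13.8736

13.8736


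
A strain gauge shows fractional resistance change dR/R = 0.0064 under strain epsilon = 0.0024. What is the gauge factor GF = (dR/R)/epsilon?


GF = (dR/R) / epsilon
= 0.0064 / 0.0024
= 2.6667

2.6667


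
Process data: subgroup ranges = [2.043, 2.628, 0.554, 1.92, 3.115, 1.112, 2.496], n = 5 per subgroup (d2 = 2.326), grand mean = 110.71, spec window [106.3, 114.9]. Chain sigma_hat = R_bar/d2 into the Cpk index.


R_bar = (2.043 + 2.628 + 0.554 + 1.92 + 3.115 + 1.112 + 2.496) / 7 = 1.9811429
sigma = R_bar / d2 = 1.9811429 / 2.326 = 0.85173813
Cp = (USL - LSL)/(6*sigma) = (114.9 - 106.3)/(6*0.85173813) = 1.6828
Cpu = (114.9 - 110.71)/(3*0.85173813) = 1.6398
Cpl = (110.71 - 106.3)/(3*0.85173813) = 1.7259
Cpk = min(Cpu, Cpl) = 1.6398

1.6398


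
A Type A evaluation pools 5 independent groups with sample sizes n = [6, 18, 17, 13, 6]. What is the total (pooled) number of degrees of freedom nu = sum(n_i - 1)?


nu = sum_i (n_i - 1)
nu = ((6 - 1) + (18 - 1) + (17 - 1) + (13 - 1) + (6 - 1))
nu = 5 + 17 + 16 + 12 + 5
nu = 55

55


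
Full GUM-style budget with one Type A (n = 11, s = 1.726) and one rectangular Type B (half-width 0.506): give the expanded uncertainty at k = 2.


u_A = s / sqrt(n) = 1.726 / sqrt(11) = 0.52040858
u_B = half_width / sqrt(3) = 0.506 / sqrt(3) = 0.29213924
uc = sqrt(u_A^2 + u_B^2) = sqrt(0.52040858^2 + 0.29213924^2) = 0.59680016
U = k * uc = 2 * 0.59680016
U = 1.1936

1.1936


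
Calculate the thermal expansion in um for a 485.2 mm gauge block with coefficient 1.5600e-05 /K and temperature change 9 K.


dL = L * alpha * dT
= 485.2 * 1.5600e-05 * 9
= 0.0681221 mm
dL_um = 0.0681221 * 1000 = 68.1221 um

68.1221


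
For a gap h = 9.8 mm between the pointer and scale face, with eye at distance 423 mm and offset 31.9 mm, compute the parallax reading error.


error = h * offset / d
= 9.8 * 31.9 / 423
= 0.7391

0.7391


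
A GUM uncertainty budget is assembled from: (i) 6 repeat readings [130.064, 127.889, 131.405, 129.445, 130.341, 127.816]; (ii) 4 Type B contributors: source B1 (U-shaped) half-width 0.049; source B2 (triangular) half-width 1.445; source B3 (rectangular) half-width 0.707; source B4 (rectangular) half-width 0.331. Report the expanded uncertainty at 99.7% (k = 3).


mean = (130.064 + 127.889 + 131.405 + 129.445 + 130.341 + 127.816) / 6 = 129.4933333
s = sqrt(sum((x - mean)^2)/(n-1)) = 1.4204462
u_A = s / sqrt(n) = 1.4204462 / sqrt(6) = 0.57989473
u_B1 = 0.049 / sqrt(2) = 0.034648232
u_B2 = 1.445 / sqrt(6) = 0.58991878
u_B3 = 0.707 / sqrt(3) = 0.40818664
u_B4 = 0.331 / sqrt(3) = 0.19110294
uc = sqrt(0.57989473^2 + 0.034648232^2 + 0.58991878^2 + 0.40818664^2 + 0.19110294^2) = 0.94266602
U = k * uc = 3 * 0.94266602
U = 2.8280

2.8280


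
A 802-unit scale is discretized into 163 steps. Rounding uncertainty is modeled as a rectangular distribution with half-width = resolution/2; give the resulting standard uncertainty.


resolution = range / divisions
resolution = 802 / 163 = 4.9202454
u_res = resolution / (2*sqrt(3))
u_res = 4.9202454 / 3.4641016
u_res = 1.4204

1.4204


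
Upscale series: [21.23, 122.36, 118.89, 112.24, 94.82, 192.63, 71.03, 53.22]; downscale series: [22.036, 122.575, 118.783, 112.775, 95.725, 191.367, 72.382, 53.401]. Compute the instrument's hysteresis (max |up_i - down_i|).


|21.23 - 22.036| = 0.8060
|122.36 - 122.575| = 0.2150
|118.89 - 118.783| = 0.1070
|112.24 - 112.775| = 0.5350
|94.82 - 95.725| = 0.9050
|192.63 - 191.367| = 1.2630
|71.03 - 72.382| = 1.3520
|53.22 - 53.401| = 0.1810
hysteresis = max(diffs) = 1.3520

1.3520


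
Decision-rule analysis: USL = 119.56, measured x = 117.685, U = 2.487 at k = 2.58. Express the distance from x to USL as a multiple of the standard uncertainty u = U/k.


u = U / k = 2.487 / 2.58 = 0.96395349
margin = |USL - x| = |119.56 - 117.685| = 1.875
z = margin / u = 1.875 / 0.96395349
z = 1.9451

1.9451


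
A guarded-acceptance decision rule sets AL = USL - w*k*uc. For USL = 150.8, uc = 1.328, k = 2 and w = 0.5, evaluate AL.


U = k * uc = 2 * 1.328 = 2.656
guard band g = w * U = 0.5 * 2.656 = 1.328
AL = USL - g = 150.8 - 1.328
AL = 149.4720

149.4720


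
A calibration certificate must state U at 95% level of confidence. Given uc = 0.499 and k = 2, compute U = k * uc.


U = k * uc
U = 2 * 0.499
U = 0.9980

0.9980


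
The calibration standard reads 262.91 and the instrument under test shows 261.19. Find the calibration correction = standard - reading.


Correction = standard - reading
= 262.91 - 261.19
= 1.7200

1.7200


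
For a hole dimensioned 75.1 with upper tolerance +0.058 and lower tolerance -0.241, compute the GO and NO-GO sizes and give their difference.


GO = nominal - lower_tol (smallest hole = maximum material condition)
GO = 75.1 - 0.241 = 74.859
NO-GO = nominal + upper_tol (largest hole = least material condition)
NO-GO = 75.1 + 0.058 = 75.158
spread = NO-GO - GO = 75.158 - 74.859 = 0.2990

0.2990


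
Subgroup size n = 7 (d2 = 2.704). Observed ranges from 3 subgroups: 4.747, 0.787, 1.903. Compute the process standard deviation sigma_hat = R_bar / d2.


R_bar = (4.747 + 0.787 + 1.903) / 3
R_bar = 7.437 / 3 = 2.479
sigma_hat = R_bar / d2 = 2.479 / 2.704 = 0.9168

0.9168


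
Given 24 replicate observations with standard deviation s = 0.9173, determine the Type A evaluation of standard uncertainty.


u_A = s / sqrt(n)
u_A = 0.9173 / sqrt(24)
u_A = 0.9173 / 4.8989795
u_A = 0.1872

0.1872


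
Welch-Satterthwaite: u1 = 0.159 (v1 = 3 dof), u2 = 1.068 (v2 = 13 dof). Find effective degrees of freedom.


uc = sqrt(u1^2 + u2^2) = sqrt(0.159^2 + 1.068^2) = 1.0797708
v_eff = uc^4 / (u1^4/v1 + u2^4/v2)
= 1.0797708^4 / (0.159^4/3 + 1.068^4/13)
= 1.3593344 / 0.10029174
v_eff = 13.5538

13.5538


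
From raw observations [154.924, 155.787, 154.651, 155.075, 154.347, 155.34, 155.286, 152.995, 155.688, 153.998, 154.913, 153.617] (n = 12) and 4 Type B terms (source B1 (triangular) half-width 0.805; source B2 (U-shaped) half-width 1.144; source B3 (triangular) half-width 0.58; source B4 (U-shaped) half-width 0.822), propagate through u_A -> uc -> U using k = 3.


mean = (154.924 + 155.787 + 154.651 + 155.075 + 154.347 + 155.34 + 155.286 + 152.995 + 155.688 + 153.998 + 154.913 + 153.617) / 12 = 154.7184167
s = sqrt(sum((x - mean)^2)/(n-1)) = 0.84436834
u_A = s / sqrt(n) = 0.84436834 / sqrt(12) = 0.24374814
u_B1 = 0.805 / sqrt(6) = 0.32863987
u_B2 = 1.144 / sqrt(2) = 0.80893016
u_B3 = 0.58 / sqrt(6) = 0.23678401
u_B4 = 0.822 / sqrt(2) = 0.58124177
uc = sqrt(0.24374814^2 + 0.32863987^2 + 0.80893016^2 + 0.23678401^2 + 0.58124177^2) = 1.1025851
U = k * uc = 3 * 1.1025851
U = 3.3078

3.3078


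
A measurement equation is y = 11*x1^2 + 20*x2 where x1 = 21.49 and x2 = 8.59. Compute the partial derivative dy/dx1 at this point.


y = 11*x1^2 + 20*x2
dy/dx1 = 2*11*x1
Evaluate at x1 = 21.49: c1 = 22 * 21.49
c1 = 472.7800

472.7800


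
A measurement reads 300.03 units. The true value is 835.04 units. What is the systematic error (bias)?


Systematic error = measured - true
= 300.03 - 835.04
= -535.0100

-535.0100


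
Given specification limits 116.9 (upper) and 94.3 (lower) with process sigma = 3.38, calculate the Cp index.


Cp = (USL - LSL) / (6 * sigma)
= (116.9 - 94.3) / (6 * 3.38)
= 22.6000 / 20.2800
= 1.1144

1.1144


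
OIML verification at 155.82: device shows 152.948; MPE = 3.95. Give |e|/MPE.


e = indication - reference = 152.948 - 155.82 = -2.8720
|e| = 2.8720
ratio = |e| / MPE = 2.8720 / 3.95
ratio = 0.7271

0.7271


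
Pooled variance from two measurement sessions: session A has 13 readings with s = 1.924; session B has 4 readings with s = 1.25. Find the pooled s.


s_p = sqrt(((n1-1)*s1^2 + (n2-1)*s2^2) / (n1+n2-2))
numerator = (13-1)*1.924^2 + (4-1)*1.25^2 = 44.421312 + 4.6875 = 49.108812
denominator = 13 + 4 - 2 = 15
s_p^2 = 49.108812 / 15 = 3.2739208
s_p = sqrt(3.2739208) = 1.8094

1.8094


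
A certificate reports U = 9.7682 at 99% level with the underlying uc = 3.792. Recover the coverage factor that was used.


k = U / uc
k = 9.7682 / 3.792
k = 2.576

2.576


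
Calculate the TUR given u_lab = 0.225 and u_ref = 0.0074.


TUR = u_lab / u_ref
= 0.225 / 0.0074
= 30.4054

30.4054


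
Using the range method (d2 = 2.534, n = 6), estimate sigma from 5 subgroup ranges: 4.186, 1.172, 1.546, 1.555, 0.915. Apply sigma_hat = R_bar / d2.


R_bar = (4.186 + 1.172 + 1.546 + 1.555 + 0.915) / 5
R_bar = 9.374 / 5 = 1.8748
sigma_hat = R_bar / d2 = 1.8748 / 2.534 = 0.7399

0.7399


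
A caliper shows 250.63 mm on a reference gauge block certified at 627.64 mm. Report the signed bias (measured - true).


Systematic error = measured - true
= 250.63 - 627.64
= -377.0100

-377.0100


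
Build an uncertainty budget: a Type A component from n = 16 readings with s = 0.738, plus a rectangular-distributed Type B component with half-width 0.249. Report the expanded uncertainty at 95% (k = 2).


u_A = s / sqrt(n) = 0.738 / sqrt(16) = 0.1845
u_B = half_width / sqrt(3) = 0.249 / sqrt(3) = 0.14376022
uc = sqrt(u_A^2 + u_B^2) = sqrt(0.1845^2 + 0.14376022^2) = 0.23389581
U = k * uc = 2 * 0.23389581
U = 0.4678

0.4678


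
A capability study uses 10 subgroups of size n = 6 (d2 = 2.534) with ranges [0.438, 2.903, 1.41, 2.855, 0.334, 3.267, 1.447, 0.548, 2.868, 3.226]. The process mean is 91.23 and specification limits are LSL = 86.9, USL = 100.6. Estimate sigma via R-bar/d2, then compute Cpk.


R_bar = (0.438 + 2.903 + 1.41 + 2.855 + 0.334 + 3.267 + 1.447 + 0.548 + 2.868 + 3.226) / 10 = 1.9296
sigma = R_bar / d2 = 1.9296 / 2.534 = 0.76148382
Cp = (USL - LSL)/(6*sigma) = (100.6 - 86.9)/(6*0.76148382) = 2.9985
Cpu = (100.6 - 91.23)/(3*0.76148382) = 4.1016
Cpl = (91.23 - 86.9)/(3*0.76148382) = 1.8954
Cpk = min(Cpu, Cpl) = 1.8954

1.8954


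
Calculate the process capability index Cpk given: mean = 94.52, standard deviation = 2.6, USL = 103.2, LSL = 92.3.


Cpu = (USL - mean) / (3*sigma) = (103.2 - 94.52) / (3*2.6) = 1.1128
Cpl = (mean - LSL) / (3*sigma) = (94.52 - 92.3) / (3*2.6) = 0.2846
Cpk = min(Cpu, Cpl) = 0.2846

0.2846


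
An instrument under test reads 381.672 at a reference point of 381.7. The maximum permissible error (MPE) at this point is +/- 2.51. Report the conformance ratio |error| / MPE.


e = indication - reference = 381.672 - 381.7 = -0.0280
|e| = 0.0280
ratio = |e| / MPE = 0.0280 / 2.51
ratio = 0.0112

0.0112


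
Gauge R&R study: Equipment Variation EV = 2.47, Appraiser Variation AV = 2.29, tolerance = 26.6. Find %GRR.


GRR = sqrt(EV^2 + AV^2) = sqrt(2.47^2 + 2.29^2) = 3.368234
%GRR = GRR / tol * 100 = 3.368234 / 26.6 * 100
%GRR = 12.6625

12.6625


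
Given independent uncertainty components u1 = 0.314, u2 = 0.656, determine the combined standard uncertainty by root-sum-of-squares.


uc = sqrt(0.314^2 + 0.656^2)
uc = sqrt(0.528932)
uc = 0.7273

0.7273


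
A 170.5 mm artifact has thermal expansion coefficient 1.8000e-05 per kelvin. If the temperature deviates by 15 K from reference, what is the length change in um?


dL = L * alpha * dT
= 170.5 * 1.8000e-05 * 15
= 0.0460350 mm
dL_um = 0.0460350 * 1000 = 46.0350 um

46.0350


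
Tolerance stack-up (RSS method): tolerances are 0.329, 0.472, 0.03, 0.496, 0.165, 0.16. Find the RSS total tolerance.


RSS = sqrt(0.329^2 + 0.472^2 + 0.03^2 + 0.496^2 + 0.165^2 + 0.16^2)
= sqrt(0.630766)
= 0.7942

0.7942


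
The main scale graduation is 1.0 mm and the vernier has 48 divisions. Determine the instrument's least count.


LC = MSD / n_div
= 1.0 / 48
= 0.0208

0.0208


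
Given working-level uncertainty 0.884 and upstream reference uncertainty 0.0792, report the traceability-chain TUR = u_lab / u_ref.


TUR = u_lab / u_ref
= 0.884 / 0.0792
= 11.1616

11.1616


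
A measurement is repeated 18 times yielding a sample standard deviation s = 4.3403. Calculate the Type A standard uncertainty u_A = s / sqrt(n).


u_A = s / sqrt(n)
u_A = 4.3403 / sqrt(18)
u_A = 4.3403 / 4.2426407
u_A = 1.0230

1.0230


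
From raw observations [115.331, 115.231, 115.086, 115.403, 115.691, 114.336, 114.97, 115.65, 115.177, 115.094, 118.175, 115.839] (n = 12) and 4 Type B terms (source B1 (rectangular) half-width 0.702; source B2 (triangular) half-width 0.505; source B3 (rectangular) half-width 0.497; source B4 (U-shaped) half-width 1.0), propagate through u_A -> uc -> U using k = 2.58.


mean = (115.331 + 115.231 + 115.086 + 115.403 + 115.691 + 114.336 + 114.97 + 115.65 + 115.177 + 115.094 + 118.175 + 115.839) / 12 = 115.4985833
s = sqrt(sum((x - mean)^2)/(n-1)) = 0.93011196
u_A = s / sqrt(n) = 0.93011196 / sqrt(12) = 0.2685002
u_B1 = 0.702 / sqrt(3) = 0.40529989
u_B2 = 0.505 / sqrt(6) = 0.20616539
u_B3 = 0.497 / sqrt(3) = 0.28694308
u_B4 = 1.0 / sqrt(2) = 0.70710678
uc = sqrt(0.2685002^2 + 0.40529989^2 + 0.20616539^2 + 0.28694308^2 + 0.70710678^2) = 0.92800908
U = k * uc = 2.58 * 0.92800908
U = 2.3943

2.3943


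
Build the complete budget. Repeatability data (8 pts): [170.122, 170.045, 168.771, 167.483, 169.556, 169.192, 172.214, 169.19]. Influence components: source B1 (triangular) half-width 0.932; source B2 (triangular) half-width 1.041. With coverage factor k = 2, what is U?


mean = (170.122 + 170.045 + 168.771 + 167.483 + 169.556 + 169.192 + 172.214 + 169.19) / 8 = 169.571625
s = sqrt(sum((x - mean)^2)/(n-1)) = 1.3523785
u_A = s / sqrt(n) = 1.3523785 / sqrt(8) = 0.478138
u_B1 = 0.932 / sqrt(6) = 0.38048741
u_B2 = 1.041 / sqrt(6) = 0.42498647
uc = sqrt(0.478138^2 + 0.38048741^2 + 0.42498647^2) = 0.74431184
U = k * uc = 2 * 0.74431184
U = 1.4886

1.4886


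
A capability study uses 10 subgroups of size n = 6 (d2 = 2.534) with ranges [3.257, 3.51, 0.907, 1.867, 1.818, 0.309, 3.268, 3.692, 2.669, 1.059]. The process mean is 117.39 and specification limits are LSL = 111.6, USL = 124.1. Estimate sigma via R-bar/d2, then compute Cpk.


R_bar = (3.257 + 3.51 + 0.907 + 1.867 + 1.818 + 0.309 + 3.268 + 3.692 + 2.669 + 1.059) / 10 = 2.2356
sigma = R_bar / d2 = 2.2356 / 2.534 = 0.88224152
Cp = (USL - LSL)/(6*sigma) = (124.1 - 111.6)/(6*0.88224152) = 2.3614
Cpu = (124.1 - 117.39)/(3*0.88224152) = 2.5352
Cpl = (117.39 - 111.6)/(3*0.88224152) = 2.1876
Cpk = min(Cpu, Cpl) = 2.1876

2.1876


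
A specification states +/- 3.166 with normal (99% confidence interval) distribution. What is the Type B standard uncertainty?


u_B = half_width / 2.576
u_B = 3.166 / 2.576
u_B = 1.2290

1.2290


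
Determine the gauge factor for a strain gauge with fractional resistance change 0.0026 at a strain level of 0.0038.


GF = (dR/R) / epsilon
= 0.0026 / 0.0038
= 0.6842

0.6842


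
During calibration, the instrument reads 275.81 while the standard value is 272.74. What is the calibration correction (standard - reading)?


Correction = standard - reading
= 272.74 - 275.81
= -3.0700

-3.0700


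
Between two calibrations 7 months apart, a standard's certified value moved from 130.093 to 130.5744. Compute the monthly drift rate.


rate = (v2 - v1) / months
= (130.5744 - 130.093) / 7
= 0.4814 / 7
= 0.0688

0.0688


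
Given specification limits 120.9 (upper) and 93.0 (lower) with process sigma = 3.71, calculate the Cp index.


Cp = (USL - LSL) / (6 * sigma)
= (120.9 - 93.0) / (6 * 3.71)
= 27.9000 / 22.2600
= 1.2534

1.2534


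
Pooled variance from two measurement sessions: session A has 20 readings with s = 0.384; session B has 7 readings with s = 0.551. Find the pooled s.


s_p = sqrt(((n1-1)*s1^2 + (n2-1)*s2^2) / (n1+n2-2))
numerator = (20-1)*0.384^2 + (7-1)*0.551^2 = 2.801664 + 1.821606 = 4.62327
denominator = 20 + 7 - 2 = 25
s_p^2 = 4.62327 / 25 = 0.1849308
s_p = sqrt(0.1849308) = 0.4300

0.4300


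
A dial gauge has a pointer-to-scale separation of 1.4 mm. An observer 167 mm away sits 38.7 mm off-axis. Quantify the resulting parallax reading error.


error = h * offset / d
= 1.4 * 38.7 / 167
= 0.3244

0.3244


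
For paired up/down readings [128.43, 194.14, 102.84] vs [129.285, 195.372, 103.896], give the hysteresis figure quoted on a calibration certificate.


|128.43 - 129.285| = 0.8550
|194.14 - 195.372| = 1.2320
|102.84 - 103.896| = 1.0560
hysteresis = max(diffs) = 1.2320

1.2320


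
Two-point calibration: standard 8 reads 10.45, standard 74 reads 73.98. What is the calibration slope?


slope = (y2 - y1) / (x2 - x1)
= (73.98 - 10.45) / (74 - 8)
= 63.5300 / 66
= 0.9626

0.9626


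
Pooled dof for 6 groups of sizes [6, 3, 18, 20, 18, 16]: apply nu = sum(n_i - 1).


nu = sum_i (n_i - 1)
nu = ((6 - 1) + (3 - 1) + (18 - 1) + (20 - 1) + (18 - 1) + (16 - 1))
nu = 5 + 2 + 17 + 19 + 17 + 15
nu = 75

75


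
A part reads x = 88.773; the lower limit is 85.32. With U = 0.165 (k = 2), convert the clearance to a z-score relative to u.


u = U / k = 0.165 / 2 = 0.0825
margin = |LSL - x| = |85.32 - 88.773| = 3.453
z = margin / u = 3.453 / 0.0825
z = 41.8545

41.8545


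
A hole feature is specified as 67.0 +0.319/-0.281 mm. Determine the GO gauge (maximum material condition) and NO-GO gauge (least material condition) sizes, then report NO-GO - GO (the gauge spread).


GO = nominal - lower_tol (smallest hole = maximum material condition)
GO = 67.0 - 0.281 = 66.719
NO-GO = nominal + upper_tol (largest hole = least material condition)
NO-GO = 67.0 + 0.319 = 67.319
spread = NO-GO - GO = 67.319 - 66.719 = 0.6000

0.6000


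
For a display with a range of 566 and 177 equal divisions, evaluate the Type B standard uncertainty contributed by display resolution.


resolution = range / divisions
resolution = 566 / 177 = 3.1977401
u_res = resolution / (2*sqrt(3))
u_res = 3.1977401 / 3.4641016
u_res = 0.9231

0.9231


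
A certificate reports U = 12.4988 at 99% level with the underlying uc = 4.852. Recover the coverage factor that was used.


k = U / uc
k = 12.4988 / 4.852
k = 2.576

2.576


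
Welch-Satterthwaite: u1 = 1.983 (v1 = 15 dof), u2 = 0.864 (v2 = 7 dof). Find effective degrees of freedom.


uc = sqrt(u1^2 + u2^2) = sqrt(1.983^2 + 0.864^2) = 2.1630499
v_eff = uc^4 / (u1^4/v1 + u2^4/v2)
= 2.1630499^4 / (1.983^4/15 + 0.864^4/7)
= 21.891028 / 1.1104678
v_eff = 19.7133

19.7133


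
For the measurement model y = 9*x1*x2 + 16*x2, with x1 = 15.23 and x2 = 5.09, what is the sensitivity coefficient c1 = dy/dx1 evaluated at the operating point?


y = 9*x1*x2 + 16*x2
dy/dx1 = 9*x2
Evaluate at x2 = 5.09: c1 = 9 * 5.09
c1 = 45.8100

45.8100


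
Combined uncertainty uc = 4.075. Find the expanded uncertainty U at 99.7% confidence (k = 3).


U = k * uc
U = 3 * 4.075
U = 12.2250

12.2250


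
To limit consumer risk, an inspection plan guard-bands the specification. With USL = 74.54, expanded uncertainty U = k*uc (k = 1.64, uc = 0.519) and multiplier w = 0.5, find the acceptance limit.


U = k * uc = 1.64 * 0.519 = 0.85116
guard band g = w * U = 0.5 * 0.85116 = 0.42558
AL = USL - g = 74.54 - 0.42558
AL = 74.1144

74.1144


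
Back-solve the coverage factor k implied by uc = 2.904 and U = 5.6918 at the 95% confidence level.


k = U / uc
k = 5.6918 / 2.904
k = 1.96

1.96


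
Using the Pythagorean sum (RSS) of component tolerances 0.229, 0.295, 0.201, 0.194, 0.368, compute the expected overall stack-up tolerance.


RSS = sqrt(0.229^2 + 0.295^2 + 0.201^2 + 0.194^2 + 0.368^2)
= sqrt(0.352927)
= 0.5941

0.5941


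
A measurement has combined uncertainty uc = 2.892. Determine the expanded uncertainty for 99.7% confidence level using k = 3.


U = k * uc
U = 3 * 2.892
U = 8.6760

8.6760


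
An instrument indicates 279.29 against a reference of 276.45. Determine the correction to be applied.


Correction = standard - reading
= 276.45 - 279.29
= -2.8400

-2.8400


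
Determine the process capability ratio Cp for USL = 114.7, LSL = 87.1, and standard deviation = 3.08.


Cp = (USL - LSL) / (6 * sigma)
= (114.7 - 87.1) / (6 * 3.08)
= 27.6000 / 18.4800
= 1.4935

1.4935


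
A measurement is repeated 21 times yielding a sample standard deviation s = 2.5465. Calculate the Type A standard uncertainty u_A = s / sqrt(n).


u_A = s / sqrt(n)
u_A = 2.5465 / sqrt(21)
u_A = 2.5465 / 4.5825757
u_A = 0.5557

0.5557


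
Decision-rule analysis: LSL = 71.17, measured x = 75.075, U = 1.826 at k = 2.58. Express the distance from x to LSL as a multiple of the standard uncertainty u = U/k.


u = U / k = 1.826 / 2.58 = 0.70775194
margin = |LSL - x| = |71.17 - 75.075| = 3.905
z = margin / u = 3.905 / 0.70775194
z = 5.5175

5.5175


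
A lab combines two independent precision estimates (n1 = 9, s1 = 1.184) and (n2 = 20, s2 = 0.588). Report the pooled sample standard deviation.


s_p = sqrt(((n1-1)*s1^2 + (n2-1)*s2^2) / (n1+n2-2))
numerator = (9-1)*1.184^2 + (20-1)*0.588^2 = 11.214848 + 6.569136 = 17.783984
denominator = 9 + 20 - 2 = 27
s_p^2 = 17.783984 / 27 = 0.65866607
s_p = sqrt(0.65866607) = 0.8116

0.8116


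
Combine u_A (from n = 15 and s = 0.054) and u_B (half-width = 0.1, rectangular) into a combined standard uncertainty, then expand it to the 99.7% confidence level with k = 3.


u_A = s / sqrt(n) = 0.054 / sqrt(15) = 0.01394274
u_B = half_width / sqrt(3) = 0.1 / sqrt(3) = 0.057735027
uc = sqrt(u_A^2 + u_B^2) = sqrt(0.01394274^2 + 0.057735027^2) = 0.059394725
U = k * uc = 3 * 0.059394725
U = 0.1782

0.1782


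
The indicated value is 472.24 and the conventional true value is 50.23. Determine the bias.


Systematic error = measured - true
= 472.24 - 50.23
= 422.0100

422.0100


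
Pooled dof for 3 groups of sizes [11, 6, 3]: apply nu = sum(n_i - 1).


nu = sum_i (n_i - 1)
nu = ((11 - 1) + (6 - 1) + (3 - 1))
nu = 10 + 5 + 2
nu = 17

17


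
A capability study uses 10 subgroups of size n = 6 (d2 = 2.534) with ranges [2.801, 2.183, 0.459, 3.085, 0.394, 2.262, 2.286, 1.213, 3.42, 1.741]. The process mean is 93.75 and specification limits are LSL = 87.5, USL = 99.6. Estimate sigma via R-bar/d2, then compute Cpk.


R_bar = (2.801 + 2.183 + 0.459 + 3.085 + 0.394 + 2.262 + 2.286 + 1.213 + 3.42 + 1.741) / 10 = 1.9844
sigma = R_bar / d2 = 1.9844 / 2.534 = 0.78310971
Cp = (USL - LSL)/(6*sigma) = (99.6 - 87.5)/(6*0.78310971) = 2.5752
Cpu = (99.6 - 93.75)/(3*0.78310971) = 2.4901
Cpl = (93.75 - 87.5)/(3*0.78310971) = 2.6603
Cpk = min(Cpu, Cpl) = 2.4901

2.4901


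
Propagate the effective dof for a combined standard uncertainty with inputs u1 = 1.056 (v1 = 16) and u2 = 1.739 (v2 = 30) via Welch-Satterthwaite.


uc = sqrt(u1^2 + u2^2) = sqrt(1.056^2 + 1.739^2) = 2.0345164
v_eff = uc^4 / (u1^4/v1 + u2^4/v2)
= 2.0345164^4 / (1.056^4/16 + 1.739^4/30)
= 17.133448 / 0.38256411
v_eff = 44.7858

44.7858


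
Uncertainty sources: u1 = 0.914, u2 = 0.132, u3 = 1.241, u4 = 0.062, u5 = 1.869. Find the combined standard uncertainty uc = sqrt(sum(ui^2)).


uc = sqrt(0.914^2 + 0.132^2 + 1.241^2 + 0.062^2 + 1.869^2)
uc = sqrt(5.889906)
uc = 2.4269

2.4269


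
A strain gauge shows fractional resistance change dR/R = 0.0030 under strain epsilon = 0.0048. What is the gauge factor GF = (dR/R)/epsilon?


GF = (dR/R) / epsilon
= 0.0030 / 0.0048
= 0.6250

0.6250


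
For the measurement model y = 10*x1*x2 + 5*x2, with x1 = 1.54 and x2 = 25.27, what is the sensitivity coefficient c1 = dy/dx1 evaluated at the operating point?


y = 10*x1*x2 + 5*x2
dy/dx1 = 10*x2
Evaluate at x2 = 25.27: c1 = 10 * 25.27
c1 = 252.7000

252.7000


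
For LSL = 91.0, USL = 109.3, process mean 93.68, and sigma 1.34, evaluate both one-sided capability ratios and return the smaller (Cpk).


Cpu = (USL - mean) / (3*sigma) = (109.3 - 93.68) / (3*1.34) = 3.8856
Cpl = (mean - LSL) / (3*sigma) = (93.68 - 91.0) / (3*1.34) = 0.6667
Cpk = min(Cpu, Cpl) = 0.6667

0.6667


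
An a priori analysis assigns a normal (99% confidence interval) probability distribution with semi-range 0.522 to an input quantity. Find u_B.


u_B = half_width / 2.576
u_B = 0.522 / 2.576
u_B = 0.2026

0.2026


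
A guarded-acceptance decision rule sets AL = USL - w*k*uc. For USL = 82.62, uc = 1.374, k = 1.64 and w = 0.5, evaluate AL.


U = k * uc = 1.64 * 1.374 = 2.25336
guard band g = w * U = 0.5 * 2.25336 = 1.12668
AL = USL - g = 82.62 - 1.12668
AL = 81.4933

81.4933


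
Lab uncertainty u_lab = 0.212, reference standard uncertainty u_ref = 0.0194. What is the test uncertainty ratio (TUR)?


TUR = u_lab / u_ref
= 0.212 / 0.0194
= 10.9278

10.9278


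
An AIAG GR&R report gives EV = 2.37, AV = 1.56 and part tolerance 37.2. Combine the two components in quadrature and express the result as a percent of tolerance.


GRR = sqrt(EV^2 + AV^2) = sqrt(2.37^2 + 1.56^2) = 2.8373403
%GRR = GRR / tol * 100 = 2.8373403 / 37.2 * 100
%GRR = 7.6273

7.6273


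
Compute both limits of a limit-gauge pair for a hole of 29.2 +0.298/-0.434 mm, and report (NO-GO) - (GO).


GO = nominal - lower_tol (smallest hole = maximum material condition)
GO = 29.2 - 0.434 = 28.766
NO-GO = nominal + upper_tol (largest hole = least material condition)
NO-GO = 29.2 + 0.298 = 29.498
spread = NO-GO - GO = 29.498 - 28.766 = 0.7320

0.7320


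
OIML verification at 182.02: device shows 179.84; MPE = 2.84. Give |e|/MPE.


e = indication - reference = 179.84 - 182.02 = -2.1800
|e| = 2.1800
ratio = |e| / MPE = 2.1800 / 2.84
ratio = 0.7676

0.7676


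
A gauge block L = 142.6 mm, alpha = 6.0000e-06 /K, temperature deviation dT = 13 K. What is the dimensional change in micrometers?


dL = L * alpha * dT
= 142.6 * 6.0000e-06 * 13
= 0.0111228 mm
dL_um = 0.0111228 * 1000 = 11.1228 um

11.1228


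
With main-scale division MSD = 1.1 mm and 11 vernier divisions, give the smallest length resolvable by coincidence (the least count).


LC = MSD / n_div
= 1.1 / 11
= 0.1000

0.1000


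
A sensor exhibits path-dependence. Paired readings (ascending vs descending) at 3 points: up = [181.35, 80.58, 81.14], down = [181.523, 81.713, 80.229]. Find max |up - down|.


|181.35 - 181.523| = 0.1730
|80.58 - 81.713| = 1.1330
|81.14 - 80.229| = 0.9110
hysteresis = max(diffs) = 1.1330

1.1330


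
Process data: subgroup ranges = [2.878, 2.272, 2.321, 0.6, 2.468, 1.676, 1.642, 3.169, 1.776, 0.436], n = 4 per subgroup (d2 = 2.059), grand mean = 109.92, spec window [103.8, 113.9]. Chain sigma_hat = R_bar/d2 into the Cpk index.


R_bar = (2.878 + 2.272 + 2.321 + 0.6 + 2.468 + 1.676 + 1.642 + 3.169 + 1.776 + 0.436) / 10 = 1.9238
sigma = R_bar / d2 = 1.9238 / 2.059 = 0.93433706
Cp = (USL - LSL)/(6*sigma) = (113.9 - 103.8)/(6*0.93433706) = 1.8016
Cpu = (113.9 - 109.92)/(3*0.93433706) = 1.4199
Cpl = (109.92 - 103.8)/(3*0.93433706) = 2.1834
Cpk = min(Cpu, Cpl) = 1.4199

1.4199
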